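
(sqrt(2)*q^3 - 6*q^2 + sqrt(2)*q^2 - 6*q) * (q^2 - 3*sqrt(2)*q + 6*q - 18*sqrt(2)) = sqrt(2)*q^5 - 12*q^4 + 7*sqrt(2)*q^4 - 84*q^3 + 24*sqrt(2)*q^3 - 72*q^2 + 126*sqrt(2)*q^2 + 108*sqrt(2)*q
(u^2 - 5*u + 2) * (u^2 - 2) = u^4 - 5*u^3 + 10*u - 4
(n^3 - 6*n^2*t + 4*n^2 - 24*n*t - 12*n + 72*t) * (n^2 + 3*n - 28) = n^5 - 6*n^4*t + 7*n^4 - 42*n^3*t - 28*n^3 + 168*n^2*t - 148*n^2 + 888*n*t + 336*n - 2016*t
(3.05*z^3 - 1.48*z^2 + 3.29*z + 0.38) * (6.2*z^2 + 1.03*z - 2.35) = 18.91*z^5 - 6.0345*z^4 + 11.7061*z^3 + 9.2227*z^2 - 7.3401*z - 0.893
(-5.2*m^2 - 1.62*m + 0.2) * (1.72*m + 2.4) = -8.944*m^3 - 15.2664*m^2 - 3.544*m + 0.48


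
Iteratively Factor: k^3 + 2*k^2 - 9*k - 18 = (k + 3)*(k^2 - k - 6) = (k + 2)*(k + 3)*(k - 3)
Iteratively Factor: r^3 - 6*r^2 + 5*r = (r - 1)*(r^2 - 5*r) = (r - 5)*(r - 1)*(r)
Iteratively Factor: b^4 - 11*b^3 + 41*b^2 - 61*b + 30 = (b - 5)*(b^3 - 6*b^2 + 11*b - 6) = (b - 5)*(b - 3)*(b^2 - 3*b + 2) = (b - 5)*(b - 3)*(b - 2)*(b - 1)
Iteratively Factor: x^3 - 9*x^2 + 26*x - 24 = (x - 3)*(x^2 - 6*x + 8) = (x - 4)*(x - 3)*(x - 2)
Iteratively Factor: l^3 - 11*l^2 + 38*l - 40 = (l - 5)*(l^2 - 6*l + 8) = (l - 5)*(l - 4)*(l - 2)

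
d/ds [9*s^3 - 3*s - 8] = 27*s^2 - 3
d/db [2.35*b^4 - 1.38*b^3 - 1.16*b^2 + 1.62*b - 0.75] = 9.4*b^3 - 4.14*b^2 - 2.32*b + 1.62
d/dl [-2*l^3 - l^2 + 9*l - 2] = -6*l^2 - 2*l + 9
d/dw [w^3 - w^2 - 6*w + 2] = 3*w^2 - 2*w - 6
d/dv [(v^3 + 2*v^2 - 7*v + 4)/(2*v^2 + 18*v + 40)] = (v^2 + 10*v - 11)/(2*(v^2 + 10*v + 25))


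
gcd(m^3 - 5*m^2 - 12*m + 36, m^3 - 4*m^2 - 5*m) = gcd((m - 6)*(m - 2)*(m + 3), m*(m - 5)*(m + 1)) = 1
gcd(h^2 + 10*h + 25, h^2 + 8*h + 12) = 1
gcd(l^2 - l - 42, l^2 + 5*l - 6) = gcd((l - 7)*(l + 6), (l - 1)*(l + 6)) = l + 6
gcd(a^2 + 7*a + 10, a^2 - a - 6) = a + 2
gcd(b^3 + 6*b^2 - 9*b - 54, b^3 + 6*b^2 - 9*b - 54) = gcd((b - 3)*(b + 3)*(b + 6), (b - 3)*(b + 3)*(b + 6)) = b^3 + 6*b^2 - 9*b - 54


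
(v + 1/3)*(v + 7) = v^2 + 22*v/3 + 7/3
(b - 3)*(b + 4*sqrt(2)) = b^2 - 3*b + 4*sqrt(2)*b - 12*sqrt(2)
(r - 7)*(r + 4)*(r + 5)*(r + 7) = r^4 + 9*r^3 - 29*r^2 - 441*r - 980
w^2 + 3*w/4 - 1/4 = (w - 1/4)*(w + 1)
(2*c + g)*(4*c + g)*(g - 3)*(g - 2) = 8*c^2*g^2 - 40*c^2*g + 48*c^2 + 6*c*g^3 - 30*c*g^2 + 36*c*g + g^4 - 5*g^3 + 6*g^2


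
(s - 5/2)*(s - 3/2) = s^2 - 4*s + 15/4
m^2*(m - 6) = m^3 - 6*m^2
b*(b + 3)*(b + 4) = b^3 + 7*b^2 + 12*b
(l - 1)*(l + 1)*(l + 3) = l^3 + 3*l^2 - l - 3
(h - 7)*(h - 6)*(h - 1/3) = h^3 - 40*h^2/3 + 139*h/3 - 14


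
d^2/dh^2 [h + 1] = 0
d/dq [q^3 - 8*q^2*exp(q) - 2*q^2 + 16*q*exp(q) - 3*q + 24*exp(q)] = -8*q^2*exp(q) + 3*q^2 - 4*q + 40*exp(q) - 3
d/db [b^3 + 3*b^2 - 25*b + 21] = 3*b^2 + 6*b - 25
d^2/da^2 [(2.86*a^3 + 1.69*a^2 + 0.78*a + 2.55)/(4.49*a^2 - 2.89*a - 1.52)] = (-5.6843418860808e-14*a^5 + 1.27897692436818e-13*a^4 + 162.120842*a^3 + 453.03345*a^2 - 126.947802*a + 78.358574)/(90.518849*a^6 - 174.788067*a^5 + 20.572731*a^4 + 94.204463*a^3 - 6.964488*a^2 - 20.031168*a - 3.511808)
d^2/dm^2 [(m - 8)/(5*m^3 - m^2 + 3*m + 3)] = 2*((m - 8)*(15*m^2 - 2*m + 3)^2 + (-15*m^2 + 2*m - (m - 8)*(15*m - 1) - 3)*(5*m^3 - m^2 + 3*m + 3))/(5*m^3 - m^2 + 3*m + 3)^3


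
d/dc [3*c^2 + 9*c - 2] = 6*c + 9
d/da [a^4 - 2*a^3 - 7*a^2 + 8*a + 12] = 4*a^3 - 6*a^2 - 14*a + 8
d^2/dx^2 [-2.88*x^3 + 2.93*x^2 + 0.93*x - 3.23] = 5.86 - 17.28*x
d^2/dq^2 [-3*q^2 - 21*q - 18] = -6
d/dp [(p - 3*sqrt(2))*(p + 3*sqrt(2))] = 2*p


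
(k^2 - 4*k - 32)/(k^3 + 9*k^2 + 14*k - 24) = (k - 8)/(k^2 + 5*k - 6)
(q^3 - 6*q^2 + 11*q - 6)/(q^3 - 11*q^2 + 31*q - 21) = (q - 2)/(q - 7)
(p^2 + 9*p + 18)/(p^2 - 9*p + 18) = (p^2 + 9*p + 18)/(p^2 - 9*p + 18)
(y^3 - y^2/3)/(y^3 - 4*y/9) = 3*y*(3*y - 1)/(9*y^2 - 4)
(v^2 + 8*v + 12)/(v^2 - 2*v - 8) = (v + 6)/(v - 4)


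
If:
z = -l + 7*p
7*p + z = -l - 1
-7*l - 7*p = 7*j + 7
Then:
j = z - 3/7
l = -z - 1/2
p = -1/14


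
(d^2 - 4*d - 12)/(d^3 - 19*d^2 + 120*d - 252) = (d + 2)/(d^2 - 13*d + 42)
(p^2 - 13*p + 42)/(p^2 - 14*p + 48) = (p - 7)/(p - 8)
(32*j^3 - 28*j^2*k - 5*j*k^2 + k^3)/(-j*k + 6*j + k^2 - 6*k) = (-32*j^2 - 4*j*k + k^2)/(k - 6)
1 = 1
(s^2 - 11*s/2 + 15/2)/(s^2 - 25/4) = 2*(s - 3)/(2*s + 5)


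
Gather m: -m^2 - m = -m^2 - m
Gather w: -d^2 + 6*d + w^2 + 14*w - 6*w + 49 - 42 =-d^2 + 6*d + w^2 + 8*w + 7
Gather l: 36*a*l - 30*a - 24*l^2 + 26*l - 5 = -30*a - 24*l^2 + l*(36*a + 26) - 5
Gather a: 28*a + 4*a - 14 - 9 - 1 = 32*a - 24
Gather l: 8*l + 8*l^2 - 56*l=8*l^2 - 48*l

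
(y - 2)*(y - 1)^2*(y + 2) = y^4 - 2*y^3 - 3*y^2 + 8*y - 4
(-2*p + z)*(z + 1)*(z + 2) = -2*p*z^2 - 6*p*z - 4*p + z^3 + 3*z^2 + 2*z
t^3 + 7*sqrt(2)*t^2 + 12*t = t*(t + sqrt(2))*(t + 6*sqrt(2))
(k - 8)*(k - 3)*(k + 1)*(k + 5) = k^4 - 5*k^3 - 37*k^2 + 89*k + 120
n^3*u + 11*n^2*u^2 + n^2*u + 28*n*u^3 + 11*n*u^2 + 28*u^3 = (n + 4*u)*(n + 7*u)*(n*u + u)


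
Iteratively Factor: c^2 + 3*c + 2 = (c + 1)*(c + 2)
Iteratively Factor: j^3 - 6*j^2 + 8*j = (j - 2)*(j^2 - 4*j) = j*(j - 2)*(j - 4)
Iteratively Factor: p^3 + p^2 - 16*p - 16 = (p - 4)*(p^2 + 5*p + 4) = (p - 4)*(p + 1)*(p + 4)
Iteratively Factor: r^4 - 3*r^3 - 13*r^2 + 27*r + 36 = (r + 3)*(r^3 - 6*r^2 + 5*r + 12) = (r - 4)*(r + 3)*(r^2 - 2*r - 3) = (r - 4)*(r + 1)*(r + 3)*(r - 3)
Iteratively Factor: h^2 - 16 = (h - 4)*(h + 4)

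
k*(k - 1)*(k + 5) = k^3 + 4*k^2 - 5*k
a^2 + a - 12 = (a - 3)*(a + 4)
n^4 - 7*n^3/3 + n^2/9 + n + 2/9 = (n - 2)*(n - 1)*(n + 1/3)^2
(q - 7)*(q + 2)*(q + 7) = q^3 + 2*q^2 - 49*q - 98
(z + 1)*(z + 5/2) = z^2 + 7*z/2 + 5/2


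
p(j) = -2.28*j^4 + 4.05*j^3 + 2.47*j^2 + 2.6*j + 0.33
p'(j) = -9.12*j^3 + 12.15*j^2 + 4.94*j + 2.6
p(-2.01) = -65.02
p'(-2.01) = 115.82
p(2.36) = 2.73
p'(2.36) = -37.95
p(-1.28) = -13.56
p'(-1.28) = 35.31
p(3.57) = -144.98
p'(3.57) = -239.87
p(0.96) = 6.75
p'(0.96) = 10.47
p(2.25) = 6.38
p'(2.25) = -28.66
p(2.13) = 9.28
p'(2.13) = -19.89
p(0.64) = 3.68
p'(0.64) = 8.35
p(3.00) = -44.97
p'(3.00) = -119.47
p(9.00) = -11782.83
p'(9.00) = -5617.27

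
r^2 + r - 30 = (r - 5)*(r + 6)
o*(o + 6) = o^2 + 6*o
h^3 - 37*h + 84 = (h - 4)*(h - 3)*(h + 7)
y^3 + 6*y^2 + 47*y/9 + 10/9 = (y + 1/3)*(y + 2/3)*(y + 5)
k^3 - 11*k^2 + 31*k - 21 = (k - 7)*(k - 3)*(k - 1)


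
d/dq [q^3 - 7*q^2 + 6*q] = 3*q^2 - 14*q + 6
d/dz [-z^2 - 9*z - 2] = -2*z - 9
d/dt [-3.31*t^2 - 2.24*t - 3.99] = -6.62*t - 2.24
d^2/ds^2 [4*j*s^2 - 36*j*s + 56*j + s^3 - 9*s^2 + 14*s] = 8*j + 6*s - 18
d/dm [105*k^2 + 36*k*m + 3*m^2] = 36*k + 6*m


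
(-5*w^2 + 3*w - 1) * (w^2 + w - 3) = -5*w^4 - 2*w^3 + 17*w^2 - 10*w + 3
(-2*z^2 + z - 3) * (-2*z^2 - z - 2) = 4*z^4 + 9*z^2 + z + 6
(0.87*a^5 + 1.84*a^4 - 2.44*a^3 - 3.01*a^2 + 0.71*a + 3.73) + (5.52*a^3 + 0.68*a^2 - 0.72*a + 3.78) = 0.87*a^5 + 1.84*a^4 + 3.08*a^3 - 2.33*a^2 - 0.01*a + 7.51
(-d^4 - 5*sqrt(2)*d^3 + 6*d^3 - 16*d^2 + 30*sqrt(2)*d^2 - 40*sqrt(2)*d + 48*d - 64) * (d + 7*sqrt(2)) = -d^5 - 12*sqrt(2)*d^4 + 6*d^4 - 86*d^3 + 72*sqrt(2)*d^3 - 152*sqrt(2)*d^2 + 468*d^2 - 624*d + 336*sqrt(2)*d - 448*sqrt(2)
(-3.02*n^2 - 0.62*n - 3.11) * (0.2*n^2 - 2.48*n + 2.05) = -0.604*n^4 + 7.3656*n^3 - 5.2754*n^2 + 6.4418*n - 6.3755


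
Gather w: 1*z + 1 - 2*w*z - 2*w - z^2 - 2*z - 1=w*(-2*z - 2) - z^2 - z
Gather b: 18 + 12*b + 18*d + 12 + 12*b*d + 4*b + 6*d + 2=b*(12*d + 16) + 24*d + 32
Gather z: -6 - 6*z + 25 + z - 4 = 15 - 5*z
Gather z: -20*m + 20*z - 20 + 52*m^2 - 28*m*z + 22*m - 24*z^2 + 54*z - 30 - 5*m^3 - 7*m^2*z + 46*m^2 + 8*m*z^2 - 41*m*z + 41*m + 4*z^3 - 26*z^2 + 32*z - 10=-5*m^3 + 98*m^2 + 43*m + 4*z^3 + z^2*(8*m - 50) + z*(-7*m^2 - 69*m + 106) - 60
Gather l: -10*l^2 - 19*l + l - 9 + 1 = -10*l^2 - 18*l - 8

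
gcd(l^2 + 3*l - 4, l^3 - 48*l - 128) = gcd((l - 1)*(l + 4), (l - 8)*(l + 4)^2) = l + 4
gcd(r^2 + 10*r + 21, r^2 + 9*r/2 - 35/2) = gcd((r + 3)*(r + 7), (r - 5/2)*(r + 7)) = r + 7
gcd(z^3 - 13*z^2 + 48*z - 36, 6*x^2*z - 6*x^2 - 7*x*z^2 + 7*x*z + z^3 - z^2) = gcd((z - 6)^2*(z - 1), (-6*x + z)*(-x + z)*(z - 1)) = z - 1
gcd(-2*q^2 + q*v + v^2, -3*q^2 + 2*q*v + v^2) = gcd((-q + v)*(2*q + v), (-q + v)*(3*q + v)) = q - v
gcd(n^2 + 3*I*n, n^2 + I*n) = n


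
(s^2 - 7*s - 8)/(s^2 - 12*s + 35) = (s^2 - 7*s - 8)/(s^2 - 12*s + 35)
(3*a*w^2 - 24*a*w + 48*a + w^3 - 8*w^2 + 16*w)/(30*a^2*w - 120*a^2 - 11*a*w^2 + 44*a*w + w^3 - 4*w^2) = (3*a*w - 12*a + w^2 - 4*w)/(30*a^2 - 11*a*w + w^2)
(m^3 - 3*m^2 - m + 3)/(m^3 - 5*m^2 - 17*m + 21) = (m^2 - 2*m - 3)/(m^2 - 4*m - 21)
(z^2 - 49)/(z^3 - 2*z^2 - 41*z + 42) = (z + 7)/(z^2 + 5*z - 6)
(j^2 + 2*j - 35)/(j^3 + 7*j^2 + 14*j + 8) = (j^2 + 2*j - 35)/(j^3 + 7*j^2 + 14*j + 8)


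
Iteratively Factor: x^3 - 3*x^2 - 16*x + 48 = (x - 4)*(x^2 + x - 12) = (x - 4)*(x + 4)*(x - 3)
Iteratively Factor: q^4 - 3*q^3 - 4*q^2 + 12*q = (q - 2)*(q^3 - q^2 - 6*q) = q*(q - 2)*(q^2 - q - 6) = q*(q - 2)*(q + 2)*(q - 3)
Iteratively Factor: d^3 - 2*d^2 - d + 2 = (d - 1)*(d^2 - d - 2) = (d - 2)*(d - 1)*(d + 1)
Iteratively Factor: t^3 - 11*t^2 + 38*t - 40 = (t - 5)*(t^2 - 6*t + 8) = (t - 5)*(t - 4)*(t - 2)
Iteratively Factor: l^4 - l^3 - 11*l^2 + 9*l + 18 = (l - 3)*(l^3 + 2*l^2 - 5*l - 6) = (l - 3)*(l + 1)*(l^2 + l - 6) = (l - 3)*(l - 2)*(l + 1)*(l + 3)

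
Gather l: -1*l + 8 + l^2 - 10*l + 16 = l^2 - 11*l + 24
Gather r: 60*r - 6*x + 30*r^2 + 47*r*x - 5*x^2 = 30*r^2 + r*(47*x + 60) - 5*x^2 - 6*x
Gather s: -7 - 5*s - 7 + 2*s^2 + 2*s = 2*s^2 - 3*s - 14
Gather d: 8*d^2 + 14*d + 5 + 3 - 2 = 8*d^2 + 14*d + 6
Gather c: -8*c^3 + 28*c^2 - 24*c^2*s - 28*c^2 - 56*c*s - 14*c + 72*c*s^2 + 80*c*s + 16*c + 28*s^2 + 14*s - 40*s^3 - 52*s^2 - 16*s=-8*c^3 - 24*c^2*s + c*(72*s^2 + 24*s + 2) - 40*s^3 - 24*s^2 - 2*s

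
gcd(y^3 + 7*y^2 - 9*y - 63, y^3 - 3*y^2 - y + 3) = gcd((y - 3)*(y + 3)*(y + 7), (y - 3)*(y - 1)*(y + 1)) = y - 3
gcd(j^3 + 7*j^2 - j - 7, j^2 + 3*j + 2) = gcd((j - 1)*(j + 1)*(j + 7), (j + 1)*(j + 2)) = j + 1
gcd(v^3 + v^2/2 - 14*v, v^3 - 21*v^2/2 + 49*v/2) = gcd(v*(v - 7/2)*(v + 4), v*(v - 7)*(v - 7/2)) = v^2 - 7*v/2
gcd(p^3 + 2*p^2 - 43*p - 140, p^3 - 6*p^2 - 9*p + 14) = p - 7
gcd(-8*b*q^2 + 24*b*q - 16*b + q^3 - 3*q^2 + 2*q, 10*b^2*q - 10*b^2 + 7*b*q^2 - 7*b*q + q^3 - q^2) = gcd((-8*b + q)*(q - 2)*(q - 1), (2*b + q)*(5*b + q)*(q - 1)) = q - 1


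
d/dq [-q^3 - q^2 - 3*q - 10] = -3*q^2 - 2*q - 3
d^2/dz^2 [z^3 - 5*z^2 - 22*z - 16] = 6*z - 10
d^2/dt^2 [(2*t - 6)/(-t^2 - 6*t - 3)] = 4*(-4*(t - 3)*(t + 3)^2 + 3*(t + 1)*(t^2 + 6*t + 3))/(t^2 + 6*t + 3)^3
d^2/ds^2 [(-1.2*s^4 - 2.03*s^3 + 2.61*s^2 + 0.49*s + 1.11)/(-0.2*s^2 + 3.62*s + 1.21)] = (0.096*s^6 - 5.2128*s^5 + 92.60928*s^4 + 134.467744*s^3 + 70.377756*s^2 + 21.943098*s - 32.979014)/(0.008*s^6 - 0.4344*s^5 + 7.71744*s^4 - 42.181688*s^3 - 46.690512*s^2 - 15.900126*s - 1.771561)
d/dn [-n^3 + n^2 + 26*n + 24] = -3*n^2 + 2*n + 26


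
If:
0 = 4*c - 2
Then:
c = 1/2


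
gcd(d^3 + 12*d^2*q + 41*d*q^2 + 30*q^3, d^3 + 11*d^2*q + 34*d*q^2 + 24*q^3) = d^2 + 7*d*q + 6*q^2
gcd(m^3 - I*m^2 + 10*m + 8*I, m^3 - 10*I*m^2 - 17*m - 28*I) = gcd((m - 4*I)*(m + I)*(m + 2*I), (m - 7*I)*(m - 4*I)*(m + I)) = m^2 - 3*I*m + 4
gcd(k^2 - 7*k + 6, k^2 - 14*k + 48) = k - 6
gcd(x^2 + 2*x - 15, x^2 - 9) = x - 3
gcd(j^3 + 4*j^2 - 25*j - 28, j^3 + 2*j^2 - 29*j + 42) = j + 7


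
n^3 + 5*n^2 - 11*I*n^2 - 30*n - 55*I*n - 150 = (n + 5)*(n - 6*I)*(n - 5*I)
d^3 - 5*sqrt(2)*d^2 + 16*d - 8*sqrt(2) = (d - 2*sqrt(2))^2*(d - sqrt(2))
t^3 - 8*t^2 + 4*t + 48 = (t - 6)*(t - 4)*(t + 2)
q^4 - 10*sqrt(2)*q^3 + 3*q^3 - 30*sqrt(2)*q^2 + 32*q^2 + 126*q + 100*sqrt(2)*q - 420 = (q - 2)*(q + 5)*(q - 7*sqrt(2))*(q - 3*sqrt(2))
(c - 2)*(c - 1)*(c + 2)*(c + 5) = c^4 + 4*c^3 - 9*c^2 - 16*c + 20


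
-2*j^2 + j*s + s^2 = (-j + s)*(2*j + s)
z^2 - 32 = (z - 4*sqrt(2))*(z + 4*sqrt(2))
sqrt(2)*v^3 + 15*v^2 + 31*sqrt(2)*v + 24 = (v + 3*sqrt(2))*(v + 4*sqrt(2))*(sqrt(2)*v + 1)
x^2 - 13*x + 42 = (x - 7)*(x - 6)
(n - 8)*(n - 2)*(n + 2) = n^3 - 8*n^2 - 4*n + 32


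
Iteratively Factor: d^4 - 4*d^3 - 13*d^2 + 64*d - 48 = (d - 4)*(d^3 - 13*d + 12) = (d - 4)*(d - 3)*(d^2 + 3*d - 4) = (d - 4)*(d - 3)*(d - 1)*(d + 4)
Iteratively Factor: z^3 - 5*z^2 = (z)*(z^2 - 5*z) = z*(z - 5)*(z)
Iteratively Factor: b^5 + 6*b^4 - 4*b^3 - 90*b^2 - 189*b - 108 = (b - 4)*(b^4 + 10*b^3 + 36*b^2 + 54*b + 27) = (b - 4)*(b + 3)*(b^3 + 7*b^2 + 15*b + 9) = (b - 4)*(b + 3)^2*(b^2 + 4*b + 3) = (b - 4)*(b + 3)^3*(b + 1)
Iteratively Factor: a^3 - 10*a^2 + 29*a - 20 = (a - 4)*(a^2 - 6*a + 5) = (a - 4)*(a - 1)*(a - 5)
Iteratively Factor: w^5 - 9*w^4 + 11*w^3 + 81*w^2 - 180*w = (w + 3)*(w^4 - 12*w^3 + 47*w^2 - 60*w) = (w - 3)*(w + 3)*(w^3 - 9*w^2 + 20*w) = (w - 4)*(w - 3)*(w + 3)*(w^2 - 5*w) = (w - 5)*(w - 4)*(w - 3)*(w + 3)*(w)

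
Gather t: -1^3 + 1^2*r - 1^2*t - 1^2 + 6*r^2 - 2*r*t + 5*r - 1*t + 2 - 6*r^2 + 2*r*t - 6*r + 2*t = 0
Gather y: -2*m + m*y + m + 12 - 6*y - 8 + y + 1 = -m + y*(m - 5) + 5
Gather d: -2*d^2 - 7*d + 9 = -2*d^2 - 7*d + 9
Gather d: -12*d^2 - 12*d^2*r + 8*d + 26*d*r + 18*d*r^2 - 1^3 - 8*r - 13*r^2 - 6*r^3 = d^2*(-12*r - 12) + d*(18*r^2 + 26*r + 8) - 6*r^3 - 13*r^2 - 8*r - 1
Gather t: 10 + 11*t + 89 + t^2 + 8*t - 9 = t^2 + 19*t + 90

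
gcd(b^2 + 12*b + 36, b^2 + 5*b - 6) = b + 6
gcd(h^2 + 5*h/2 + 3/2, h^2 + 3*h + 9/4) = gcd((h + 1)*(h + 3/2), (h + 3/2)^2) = h + 3/2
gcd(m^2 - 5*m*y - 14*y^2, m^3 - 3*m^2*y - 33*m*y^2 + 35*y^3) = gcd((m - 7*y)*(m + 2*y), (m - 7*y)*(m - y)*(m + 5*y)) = -m + 7*y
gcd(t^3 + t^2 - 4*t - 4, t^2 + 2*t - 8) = t - 2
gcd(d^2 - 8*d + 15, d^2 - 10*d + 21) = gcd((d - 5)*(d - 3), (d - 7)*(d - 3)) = d - 3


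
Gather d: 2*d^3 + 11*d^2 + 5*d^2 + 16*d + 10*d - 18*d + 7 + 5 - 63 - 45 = 2*d^3 + 16*d^2 + 8*d - 96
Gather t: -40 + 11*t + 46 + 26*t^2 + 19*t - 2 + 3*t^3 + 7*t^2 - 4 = 3*t^3 + 33*t^2 + 30*t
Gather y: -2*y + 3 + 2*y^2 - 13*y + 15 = 2*y^2 - 15*y + 18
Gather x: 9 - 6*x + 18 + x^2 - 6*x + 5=x^2 - 12*x + 32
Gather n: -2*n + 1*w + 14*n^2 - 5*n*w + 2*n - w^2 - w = 14*n^2 - 5*n*w - w^2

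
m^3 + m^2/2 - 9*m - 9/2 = (m - 3)*(m + 1/2)*(m + 3)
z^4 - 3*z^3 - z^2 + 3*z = z*(z - 3)*(z - 1)*(z + 1)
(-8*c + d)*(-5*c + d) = 40*c^2 - 13*c*d + d^2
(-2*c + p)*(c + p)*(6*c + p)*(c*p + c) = -12*c^4*p - 12*c^4 - 8*c^3*p^2 - 8*c^3*p + 5*c^2*p^3 + 5*c^2*p^2 + c*p^4 + c*p^3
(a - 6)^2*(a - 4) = a^3 - 16*a^2 + 84*a - 144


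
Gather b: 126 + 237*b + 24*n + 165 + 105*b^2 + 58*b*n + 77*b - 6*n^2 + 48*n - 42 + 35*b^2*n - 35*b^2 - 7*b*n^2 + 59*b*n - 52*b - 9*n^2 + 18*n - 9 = b^2*(35*n + 70) + b*(-7*n^2 + 117*n + 262) - 15*n^2 + 90*n + 240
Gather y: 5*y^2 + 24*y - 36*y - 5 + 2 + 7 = 5*y^2 - 12*y + 4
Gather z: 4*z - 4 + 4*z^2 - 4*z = 4*z^2 - 4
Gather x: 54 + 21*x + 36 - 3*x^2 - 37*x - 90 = -3*x^2 - 16*x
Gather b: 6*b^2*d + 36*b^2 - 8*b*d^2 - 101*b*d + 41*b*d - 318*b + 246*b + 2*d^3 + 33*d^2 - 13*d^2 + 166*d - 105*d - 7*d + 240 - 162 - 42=b^2*(6*d + 36) + b*(-8*d^2 - 60*d - 72) + 2*d^3 + 20*d^2 + 54*d + 36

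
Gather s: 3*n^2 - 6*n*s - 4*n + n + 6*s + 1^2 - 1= 3*n^2 - 3*n + s*(6 - 6*n)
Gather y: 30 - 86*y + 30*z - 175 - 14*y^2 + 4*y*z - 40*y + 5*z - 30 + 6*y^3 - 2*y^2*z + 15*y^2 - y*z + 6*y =6*y^3 + y^2*(1 - 2*z) + y*(3*z - 120) + 35*z - 175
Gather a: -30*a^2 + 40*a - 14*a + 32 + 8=-30*a^2 + 26*a + 40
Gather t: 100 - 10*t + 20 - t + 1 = 121 - 11*t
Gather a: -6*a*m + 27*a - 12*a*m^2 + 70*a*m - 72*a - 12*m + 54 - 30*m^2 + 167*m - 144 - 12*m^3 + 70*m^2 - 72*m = a*(-12*m^2 + 64*m - 45) - 12*m^3 + 40*m^2 + 83*m - 90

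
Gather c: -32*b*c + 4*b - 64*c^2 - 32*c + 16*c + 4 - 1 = 4*b - 64*c^2 + c*(-32*b - 16) + 3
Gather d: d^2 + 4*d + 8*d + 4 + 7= d^2 + 12*d + 11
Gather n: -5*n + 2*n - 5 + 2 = -3*n - 3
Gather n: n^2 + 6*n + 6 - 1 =n^2 + 6*n + 5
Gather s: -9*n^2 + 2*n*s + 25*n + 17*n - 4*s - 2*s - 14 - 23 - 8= -9*n^2 + 42*n + s*(2*n - 6) - 45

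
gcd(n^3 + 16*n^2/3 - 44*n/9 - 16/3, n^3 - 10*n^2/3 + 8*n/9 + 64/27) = n^2 - 2*n/3 - 8/9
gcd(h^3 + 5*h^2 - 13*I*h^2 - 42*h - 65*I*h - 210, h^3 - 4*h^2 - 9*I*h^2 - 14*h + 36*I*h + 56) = h - 7*I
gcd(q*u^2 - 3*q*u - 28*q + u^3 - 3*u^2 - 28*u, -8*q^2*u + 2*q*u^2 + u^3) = 1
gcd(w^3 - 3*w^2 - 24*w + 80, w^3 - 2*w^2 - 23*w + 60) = w^2 + w - 20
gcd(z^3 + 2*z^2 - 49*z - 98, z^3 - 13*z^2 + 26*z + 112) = z^2 - 5*z - 14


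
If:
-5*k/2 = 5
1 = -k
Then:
No Solution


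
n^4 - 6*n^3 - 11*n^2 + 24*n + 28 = (n - 7)*(n - 2)*(n + 1)*(n + 2)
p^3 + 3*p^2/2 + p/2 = p*(p + 1/2)*(p + 1)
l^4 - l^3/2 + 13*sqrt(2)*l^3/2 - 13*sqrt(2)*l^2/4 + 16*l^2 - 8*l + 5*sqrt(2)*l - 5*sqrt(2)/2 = (l - 1/2)*(l + sqrt(2)/2)*(l + sqrt(2))*(l + 5*sqrt(2))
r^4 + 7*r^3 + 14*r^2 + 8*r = r*(r + 1)*(r + 2)*(r + 4)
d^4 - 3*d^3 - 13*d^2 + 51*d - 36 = (d - 3)^2*(d - 1)*(d + 4)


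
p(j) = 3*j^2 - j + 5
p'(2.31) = 12.86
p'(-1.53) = -10.18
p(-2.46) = 25.61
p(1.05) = 7.26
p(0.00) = 5.00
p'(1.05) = 5.30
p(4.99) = 74.71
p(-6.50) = 138.25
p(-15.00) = 695.00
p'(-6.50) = -40.00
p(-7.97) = 203.53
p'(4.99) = 28.94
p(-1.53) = 13.55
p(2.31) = 18.70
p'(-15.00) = -91.00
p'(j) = 6*j - 1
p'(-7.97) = -48.82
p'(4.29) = 24.74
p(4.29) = 55.92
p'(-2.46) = -15.76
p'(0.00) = -1.00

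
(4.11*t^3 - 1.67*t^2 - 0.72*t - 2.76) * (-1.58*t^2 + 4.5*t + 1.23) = -6.4938*t^5 + 21.1336*t^4 - 1.3221*t^3 - 0.9333*t^2 - 13.3056*t - 3.3948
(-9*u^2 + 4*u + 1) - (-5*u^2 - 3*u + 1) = -4*u^2 + 7*u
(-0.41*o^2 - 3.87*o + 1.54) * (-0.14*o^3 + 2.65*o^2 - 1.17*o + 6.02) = 0.0574*o^5 - 0.5447*o^4 - 9.9914*o^3 + 6.1407*o^2 - 25.0992*o + 9.2708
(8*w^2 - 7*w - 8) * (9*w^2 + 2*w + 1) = 72*w^4 - 47*w^3 - 78*w^2 - 23*w - 8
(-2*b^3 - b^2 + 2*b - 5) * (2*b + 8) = -4*b^4 - 18*b^3 - 4*b^2 + 6*b - 40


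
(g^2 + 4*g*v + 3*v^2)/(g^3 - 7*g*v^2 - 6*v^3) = (-g - 3*v)/(-g^2 + g*v + 6*v^2)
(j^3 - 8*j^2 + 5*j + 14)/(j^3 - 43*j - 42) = (j - 2)/(j + 6)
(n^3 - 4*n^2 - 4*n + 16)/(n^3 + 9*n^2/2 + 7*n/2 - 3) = 2*(n^2 - 6*n + 8)/(2*n^2 + 5*n - 3)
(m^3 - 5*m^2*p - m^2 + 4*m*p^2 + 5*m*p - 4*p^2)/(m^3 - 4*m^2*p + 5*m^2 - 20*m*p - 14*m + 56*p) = (m^2 - m*p - m + p)/(m^2 + 5*m - 14)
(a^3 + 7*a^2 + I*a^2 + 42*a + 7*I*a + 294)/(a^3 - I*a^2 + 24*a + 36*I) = (a^2 + 7*a*(1 + I) + 49*I)/(a^2 + 5*I*a - 6)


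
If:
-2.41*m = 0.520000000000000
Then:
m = -0.22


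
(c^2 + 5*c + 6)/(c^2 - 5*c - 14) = (c + 3)/(c - 7)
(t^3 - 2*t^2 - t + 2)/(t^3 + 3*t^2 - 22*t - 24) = (t^2 - 3*t + 2)/(t^2 + 2*t - 24)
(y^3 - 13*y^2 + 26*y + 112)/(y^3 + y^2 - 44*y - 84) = (y - 8)/(y + 6)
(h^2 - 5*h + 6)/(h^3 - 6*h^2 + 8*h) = (h - 3)/(h*(h - 4))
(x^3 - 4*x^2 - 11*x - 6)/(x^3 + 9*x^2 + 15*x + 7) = (x - 6)/(x + 7)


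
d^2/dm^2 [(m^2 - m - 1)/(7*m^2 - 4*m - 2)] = 6*(-7*m^3 - 35*m^2 + 14*m - 6)/(343*m^6 - 588*m^5 + 42*m^4 + 272*m^3 - 12*m^2 - 48*m - 8)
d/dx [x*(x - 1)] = 2*x - 1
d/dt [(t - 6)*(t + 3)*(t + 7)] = 3*t^2 + 8*t - 39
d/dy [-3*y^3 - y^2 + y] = -9*y^2 - 2*y + 1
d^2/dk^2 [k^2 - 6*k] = 2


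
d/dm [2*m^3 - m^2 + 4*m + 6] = 6*m^2 - 2*m + 4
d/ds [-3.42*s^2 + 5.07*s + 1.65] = 5.07 - 6.84*s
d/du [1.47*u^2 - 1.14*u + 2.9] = 2.94*u - 1.14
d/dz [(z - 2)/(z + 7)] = 9/(z + 7)^2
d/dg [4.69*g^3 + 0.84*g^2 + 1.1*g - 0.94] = 14.07*g^2 + 1.68*g + 1.1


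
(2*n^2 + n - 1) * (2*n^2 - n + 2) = 4*n^4 + n^2 + 3*n - 2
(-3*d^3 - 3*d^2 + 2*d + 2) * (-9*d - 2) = 27*d^4 + 33*d^3 - 12*d^2 - 22*d - 4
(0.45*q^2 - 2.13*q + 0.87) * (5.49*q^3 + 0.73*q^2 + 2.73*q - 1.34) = 2.4705*q^5 - 11.3652*q^4 + 4.4499*q^3 - 5.7828*q^2 + 5.2293*q - 1.1658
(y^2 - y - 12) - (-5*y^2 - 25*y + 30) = 6*y^2 + 24*y - 42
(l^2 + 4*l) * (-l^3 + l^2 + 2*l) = -l^5 - 3*l^4 + 6*l^3 + 8*l^2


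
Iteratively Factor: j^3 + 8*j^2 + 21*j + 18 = (j + 2)*(j^2 + 6*j + 9) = (j + 2)*(j + 3)*(j + 3)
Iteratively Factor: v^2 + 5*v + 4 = (v + 4)*(v + 1)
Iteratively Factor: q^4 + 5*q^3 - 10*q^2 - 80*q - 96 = (q + 3)*(q^3 + 2*q^2 - 16*q - 32) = (q + 2)*(q + 3)*(q^2 - 16) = (q + 2)*(q + 3)*(q + 4)*(q - 4)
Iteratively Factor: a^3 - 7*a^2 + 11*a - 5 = (a - 5)*(a^2 - 2*a + 1) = (a - 5)*(a - 1)*(a - 1)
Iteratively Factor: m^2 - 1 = (m + 1)*(m - 1)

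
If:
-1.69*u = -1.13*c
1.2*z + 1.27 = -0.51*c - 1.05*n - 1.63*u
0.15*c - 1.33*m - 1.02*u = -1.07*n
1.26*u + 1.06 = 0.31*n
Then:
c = -0.269453378410813*z - 1.09135861626767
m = 0.801299133298846 - 0.481353333959973*z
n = 0.453375839202321 - 0.732291888110929*z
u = -0.180167051836816*z - 0.729724991942286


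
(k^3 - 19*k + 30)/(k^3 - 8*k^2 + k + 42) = (k^2 + 3*k - 10)/(k^2 - 5*k - 14)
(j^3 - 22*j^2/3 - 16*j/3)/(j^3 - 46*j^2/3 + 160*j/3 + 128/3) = j/(j - 8)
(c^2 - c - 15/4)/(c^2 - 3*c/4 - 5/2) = (-4*c^2 + 4*c + 15)/(-4*c^2 + 3*c + 10)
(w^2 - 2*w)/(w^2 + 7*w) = (w - 2)/(w + 7)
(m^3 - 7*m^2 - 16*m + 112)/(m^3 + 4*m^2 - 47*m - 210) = (m^2 - 16)/(m^2 + 11*m + 30)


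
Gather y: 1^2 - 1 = 0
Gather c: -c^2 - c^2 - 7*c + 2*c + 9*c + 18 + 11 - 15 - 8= -2*c^2 + 4*c + 6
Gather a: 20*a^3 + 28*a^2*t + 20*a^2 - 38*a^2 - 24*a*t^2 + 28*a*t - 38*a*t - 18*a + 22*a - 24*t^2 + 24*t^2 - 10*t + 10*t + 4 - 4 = 20*a^3 + a^2*(28*t - 18) + a*(-24*t^2 - 10*t + 4)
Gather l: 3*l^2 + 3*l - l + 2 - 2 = 3*l^2 + 2*l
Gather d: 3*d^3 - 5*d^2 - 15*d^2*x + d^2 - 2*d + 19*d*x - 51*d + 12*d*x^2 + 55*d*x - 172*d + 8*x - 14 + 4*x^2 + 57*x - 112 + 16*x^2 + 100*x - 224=3*d^3 + d^2*(-15*x - 4) + d*(12*x^2 + 74*x - 225) + 20*x^2 + 165*x - 350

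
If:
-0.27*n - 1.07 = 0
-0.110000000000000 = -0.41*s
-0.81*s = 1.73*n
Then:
No Solution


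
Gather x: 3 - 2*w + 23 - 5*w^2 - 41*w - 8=-5*w^2 - 43*w + 18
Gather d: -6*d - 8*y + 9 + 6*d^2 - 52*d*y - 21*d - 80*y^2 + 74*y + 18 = 6*d^2 + d*(-52*y - 27) - 80*y^2 + 66*y + 27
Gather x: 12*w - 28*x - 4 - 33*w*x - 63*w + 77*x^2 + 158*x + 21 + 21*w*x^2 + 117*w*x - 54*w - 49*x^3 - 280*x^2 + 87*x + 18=-105*w - 49*x^3 + x^2*(21*w - 203) + x*(84*w + 217) + 35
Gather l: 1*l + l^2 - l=l^2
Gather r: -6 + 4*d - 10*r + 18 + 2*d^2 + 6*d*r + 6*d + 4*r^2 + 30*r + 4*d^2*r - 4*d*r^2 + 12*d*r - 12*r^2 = 2*d^2 + 10*d + r^2*(-4*d - 8) + r*(4*d^2 + 18*d + 20) + 12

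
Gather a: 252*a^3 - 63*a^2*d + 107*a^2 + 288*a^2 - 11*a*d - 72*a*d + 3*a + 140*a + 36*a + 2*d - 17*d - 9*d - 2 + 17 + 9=252*a^3 + a^2*(395 - 63*d) + a*(179 - 83*d) - 24*d + 24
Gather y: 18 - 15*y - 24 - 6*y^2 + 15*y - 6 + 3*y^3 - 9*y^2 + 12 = 3*y^3 - 15*y^2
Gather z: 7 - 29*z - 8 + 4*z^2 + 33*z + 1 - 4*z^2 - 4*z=0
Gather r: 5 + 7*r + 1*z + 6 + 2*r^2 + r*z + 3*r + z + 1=2*r^2 + r*(z + 10) + 2*z + 12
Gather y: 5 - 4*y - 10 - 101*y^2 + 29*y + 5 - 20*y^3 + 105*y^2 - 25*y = -20*y^3 + 4*y^2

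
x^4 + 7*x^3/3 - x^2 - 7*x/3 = x*(x - 1)*(x + 1)*(x + 7/3)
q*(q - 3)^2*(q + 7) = q^4 + q^3 - 33*q^2 + 63*q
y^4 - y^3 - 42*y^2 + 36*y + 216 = (y - 6)*(y - 3)*(y + 2)*(y + 6)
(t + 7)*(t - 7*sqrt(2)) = t^2 - 7*sqrt(2)*t + 7*t - 49*sqrt(2)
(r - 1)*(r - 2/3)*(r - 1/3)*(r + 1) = r^4 - r^3 - 7*r^2/9 + r - 2/9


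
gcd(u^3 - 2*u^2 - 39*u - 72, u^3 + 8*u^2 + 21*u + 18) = u^2 + 6*u + 9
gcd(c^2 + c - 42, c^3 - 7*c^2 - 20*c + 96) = 1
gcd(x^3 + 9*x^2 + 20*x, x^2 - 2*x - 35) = x + 5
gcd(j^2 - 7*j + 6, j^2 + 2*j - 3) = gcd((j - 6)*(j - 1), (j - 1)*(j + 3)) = j - 1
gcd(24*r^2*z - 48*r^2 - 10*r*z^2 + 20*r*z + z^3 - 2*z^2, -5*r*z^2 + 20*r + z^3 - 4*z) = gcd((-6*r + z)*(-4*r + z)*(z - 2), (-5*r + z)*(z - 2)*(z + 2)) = z - 2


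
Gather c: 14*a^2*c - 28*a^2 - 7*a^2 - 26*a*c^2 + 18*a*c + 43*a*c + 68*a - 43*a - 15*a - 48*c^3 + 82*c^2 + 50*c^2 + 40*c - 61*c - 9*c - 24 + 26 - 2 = -35*a^2 + 10*a - 48*c^3 + c^2*(132 - 26*a) + c*(14*a^2 + 61*a - 30)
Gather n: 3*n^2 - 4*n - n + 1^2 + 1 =3*n^2 - 5*n + 2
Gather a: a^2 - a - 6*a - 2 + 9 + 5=a^2 - 7*a + 12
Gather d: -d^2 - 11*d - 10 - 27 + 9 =-d^2 - 11*d - 28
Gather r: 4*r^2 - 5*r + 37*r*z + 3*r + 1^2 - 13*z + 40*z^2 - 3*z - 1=4*r^2 + r*(37*z - 2) + 40*z^2 - 16*z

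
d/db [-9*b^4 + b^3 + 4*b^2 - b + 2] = -36*b^3 + 3*b^2 + 8*b - 1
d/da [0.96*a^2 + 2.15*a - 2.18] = 1.92*a + 2.15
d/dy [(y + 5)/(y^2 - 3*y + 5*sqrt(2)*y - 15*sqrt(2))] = (y^2 - 3*y + 5*sqrt(2)*y - (y + 5)*(2*y - 3 + 5*sqrt(2)) - 15*sqrt(2))/(y^2 - 3*y + 5*sqrt(2)*y - 15*sqrt(2))^2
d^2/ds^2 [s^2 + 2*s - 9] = 2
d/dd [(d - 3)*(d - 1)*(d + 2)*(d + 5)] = 4*d^3 + 9*d^2 - 30*d - 19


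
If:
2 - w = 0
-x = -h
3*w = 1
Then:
No Solution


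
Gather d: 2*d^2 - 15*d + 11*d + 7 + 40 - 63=2*d^2 - 4*d - 16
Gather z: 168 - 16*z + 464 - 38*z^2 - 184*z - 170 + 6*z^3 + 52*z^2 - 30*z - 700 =6*z^3 + 14*z^2 - 230*z - 238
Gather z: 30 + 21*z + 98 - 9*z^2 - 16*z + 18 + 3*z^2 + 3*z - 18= -6*z^2 + 8*z + 128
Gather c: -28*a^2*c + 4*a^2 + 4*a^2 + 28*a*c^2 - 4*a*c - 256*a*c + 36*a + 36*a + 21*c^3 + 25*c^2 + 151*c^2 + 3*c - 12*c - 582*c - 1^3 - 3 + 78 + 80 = 8*a^2 + 72*a + 21*c^3 + c^2*(28*a + 176) + c*(-28*a^2 - 260*a - 591) + 154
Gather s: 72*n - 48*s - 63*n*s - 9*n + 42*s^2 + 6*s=63*n + 42*s^2 + s*(-63*n - 42)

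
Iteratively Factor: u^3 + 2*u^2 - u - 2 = (u + 2)*(u^2 - 1) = (u + 1)*(u + 2)*(u - 1)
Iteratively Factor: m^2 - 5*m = (m - 5)*(m)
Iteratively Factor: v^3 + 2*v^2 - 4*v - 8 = (v + 2)*(v^2 - 4) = (v - 2)*(v + 2)*(v + 2)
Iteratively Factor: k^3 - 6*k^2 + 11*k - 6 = (k - 1)*(k^2 - 5*k + 6) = (k - 2)*(k - 1)*(k - 3)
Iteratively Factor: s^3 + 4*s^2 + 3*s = (s)*(s^2 + 4*s + 3) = s*(s + 3)*(s + 1)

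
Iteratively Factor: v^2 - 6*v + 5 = (v - 1)*(v - 5)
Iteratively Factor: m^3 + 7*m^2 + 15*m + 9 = (m + 3)*(m^2 + 4*m + 3) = (m + 1)*(m + 3)*(m + 3)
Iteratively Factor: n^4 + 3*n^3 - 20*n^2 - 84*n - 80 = (n + 2)*(n^3 + n^2 - 22*n - 40) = (n + 2)^2*(n^2 - n - 20) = (n + 2)^2*(n + 4)*(n - 5)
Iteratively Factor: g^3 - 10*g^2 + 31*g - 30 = (g - 2)*(g^2 - 8*g + 15) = (g - 3)*(g - 2)*(g - 5)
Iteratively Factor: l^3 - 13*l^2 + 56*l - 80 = (l - 4)*(l^2 - 9*l + 20) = (l - 5)*(l - 4)*(l - 4)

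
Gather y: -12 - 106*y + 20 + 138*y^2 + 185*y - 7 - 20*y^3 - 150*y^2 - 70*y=-20*y^3 - 12*y^2 + 9*y + 1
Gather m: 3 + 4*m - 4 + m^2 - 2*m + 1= m^2 + 2*m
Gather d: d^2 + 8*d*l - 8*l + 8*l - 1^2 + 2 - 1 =d^2 + 8*d*l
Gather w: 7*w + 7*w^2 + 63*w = 7*w^2 + 70*w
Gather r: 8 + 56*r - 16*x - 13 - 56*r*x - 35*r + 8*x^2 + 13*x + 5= r*(21 - 56*x) + 8*x^2 - 3*x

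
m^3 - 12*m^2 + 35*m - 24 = (m - 8)*(m - 3)*(m - 1)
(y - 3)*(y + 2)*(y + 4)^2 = y^4 + 7*y^3 + 2*y^2 - 64*y - 96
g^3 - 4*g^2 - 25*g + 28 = (g - 7)*(g - 1)*(g + 4)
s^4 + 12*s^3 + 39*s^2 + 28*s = s*(s + 1)*(s + 4)*(s + 7)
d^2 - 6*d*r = d*(d - 6*r)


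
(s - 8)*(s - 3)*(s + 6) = s^3 - 5*s^2 - 42*s + 144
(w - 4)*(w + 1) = w^2 - 3*w - 4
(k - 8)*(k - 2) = k^2 - 10*k + 16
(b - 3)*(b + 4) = b^2 + b - 12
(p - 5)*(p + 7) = p^2 + 2*p - 35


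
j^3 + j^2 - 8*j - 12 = (j - 3)*(j + 2)^2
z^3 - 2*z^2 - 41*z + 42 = (z - 7)*(z - 1)*(z + 6)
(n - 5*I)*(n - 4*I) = n^2 - 9*I*n - 20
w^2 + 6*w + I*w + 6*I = (w + 6)*(w + I)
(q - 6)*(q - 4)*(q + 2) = q^3 - 8*q^2 + 4*q + 48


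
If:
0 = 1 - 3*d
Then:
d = 1/3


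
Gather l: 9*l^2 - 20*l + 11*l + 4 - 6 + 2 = 9*l^2 - 9*l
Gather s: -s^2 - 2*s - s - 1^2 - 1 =-s^2 - 3*s - 2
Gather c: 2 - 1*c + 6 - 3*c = 8 - 4*c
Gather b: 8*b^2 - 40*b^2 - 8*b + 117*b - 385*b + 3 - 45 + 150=-32*b^2 - 276*b + 108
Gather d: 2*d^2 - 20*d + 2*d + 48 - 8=2*d^2 - 18*d + 40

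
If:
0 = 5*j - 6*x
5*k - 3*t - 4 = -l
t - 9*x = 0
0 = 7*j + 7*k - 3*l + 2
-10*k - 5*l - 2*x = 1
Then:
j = -1872/9625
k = -773/9625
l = 7/275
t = -2808/1925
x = -312/1925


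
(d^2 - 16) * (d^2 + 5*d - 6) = d^4 + 5*d^3 - 22*d^2 - 80*d + 96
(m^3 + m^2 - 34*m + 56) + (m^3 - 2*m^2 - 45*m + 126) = 2*m^3 - m^2 - 79*m + 182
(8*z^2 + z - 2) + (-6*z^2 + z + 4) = 2*z^2 + 2*z + 2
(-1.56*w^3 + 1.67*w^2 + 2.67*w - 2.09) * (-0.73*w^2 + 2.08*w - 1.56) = 1.1388*w^5 - 4.4639*w^4 + 3.9581*w^3 + 4.4741*w^2 - 8.5124*w + 3.2604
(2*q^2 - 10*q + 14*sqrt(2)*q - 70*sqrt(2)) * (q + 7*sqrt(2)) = 2*q^3 - 10*q^2 + 28*sqrt(2)*q^2 - 140*sqrt(2)*q + 196*q - 980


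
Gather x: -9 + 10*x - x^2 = -x^2 + 10*x - 9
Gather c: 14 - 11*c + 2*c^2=2*c^2 - 11*c + 14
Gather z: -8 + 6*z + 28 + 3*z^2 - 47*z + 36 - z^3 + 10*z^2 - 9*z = -z^3 + 13*z^2 - 50*z + 56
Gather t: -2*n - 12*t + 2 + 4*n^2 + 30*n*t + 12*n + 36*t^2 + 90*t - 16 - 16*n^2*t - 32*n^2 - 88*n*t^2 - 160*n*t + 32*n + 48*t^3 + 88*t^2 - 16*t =-28*n^2 + 42*n + 48*t^3 + t^2*(124 - 88*n) + t*(-16*n^2 - 130*n + 62) - 14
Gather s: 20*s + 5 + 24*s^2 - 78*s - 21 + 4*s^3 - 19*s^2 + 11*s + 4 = 4*s^3 + 5*s^2 - 47*s - 12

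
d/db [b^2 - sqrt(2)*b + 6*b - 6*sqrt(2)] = 2*b - sqrt(2) + 6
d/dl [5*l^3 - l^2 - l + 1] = 15*l^2 - 2*l - 1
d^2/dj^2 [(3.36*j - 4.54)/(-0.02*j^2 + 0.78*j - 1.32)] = (-(0.04*j - 0.78)*(0.08*j - 1.56)*(3.36*j - 4.54) + (0.4032*j - 5.4232)*(0.02*j^2 - 0.78*j + 1.32))/(0.02*j^2 - 0.78*j + 1.32)^3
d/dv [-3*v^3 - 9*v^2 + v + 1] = -9*v^2 - 18*v + 1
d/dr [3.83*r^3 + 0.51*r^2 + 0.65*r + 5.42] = 11.49*r^2 + 1.02*r + 0.65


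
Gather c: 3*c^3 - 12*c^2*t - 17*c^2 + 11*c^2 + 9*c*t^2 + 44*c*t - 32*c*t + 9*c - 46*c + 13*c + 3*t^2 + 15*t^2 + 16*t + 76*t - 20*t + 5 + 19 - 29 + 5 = 3*c^3 + c^2*(-12*t - 6) + c*(9*t^2 + 12*t - 24) + 18*t^2 + 72*t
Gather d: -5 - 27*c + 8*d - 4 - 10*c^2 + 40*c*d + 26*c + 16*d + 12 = -10*c^2 - c + d*(40*c + 24) + 3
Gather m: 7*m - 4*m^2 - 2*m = -4*m^2 + 5*m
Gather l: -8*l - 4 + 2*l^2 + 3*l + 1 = 2*l^2 - 5*l - 3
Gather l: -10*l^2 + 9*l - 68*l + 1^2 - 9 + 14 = -10*l^2 - 59*l + 6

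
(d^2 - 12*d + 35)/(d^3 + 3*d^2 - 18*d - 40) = (d^2 - 12*d + 35)/(d^3 + 3*d^2 - 18*d - 40)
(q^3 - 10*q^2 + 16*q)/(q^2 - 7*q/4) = 4*(q^2 - 10*q + 16)/(4*q - 7)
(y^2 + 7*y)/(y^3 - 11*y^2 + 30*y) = (y + 7)/(y^2 - 11*y + 30)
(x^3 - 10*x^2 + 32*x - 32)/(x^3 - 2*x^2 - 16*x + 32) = (x - 4)/(x + 4)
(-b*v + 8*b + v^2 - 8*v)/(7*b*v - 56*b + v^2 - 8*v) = (-b + v)/(7*b + v)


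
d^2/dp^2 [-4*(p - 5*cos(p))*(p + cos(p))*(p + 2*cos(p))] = -8*p^2*cos(p) - 32*p*sin(p) - 104*p*cos(2*p) - 24*p - 104*sin(2*p) - 14*cos(p) - 90*cos(3*p)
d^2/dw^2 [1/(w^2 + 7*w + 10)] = 2*(-w^2 - 7*w + (2*w + 7)^2 - 10)/(w^2 + 7*w + 10)^3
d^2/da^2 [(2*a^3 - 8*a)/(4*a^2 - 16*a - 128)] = 4*(11*a^3 + 96*a^2 + 672*a + 128)/(a^6 - 12*a^5 - 48*a^4 + 704*a^3 + 1536*a^2 - 12288*a - 32768)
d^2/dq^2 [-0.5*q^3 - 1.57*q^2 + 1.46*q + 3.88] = -3.0*q - 3.14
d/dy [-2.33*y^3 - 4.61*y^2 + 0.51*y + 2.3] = -6.99*y^2 - 9.22*y + 0.51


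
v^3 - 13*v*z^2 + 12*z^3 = (v - 3*z)*(v - z)*(v + 4*z)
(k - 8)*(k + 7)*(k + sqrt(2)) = k^3 - k^2 + sqrt(2)*k^2 - 56*k - sqrt(2)*k - 56*sqrt(2)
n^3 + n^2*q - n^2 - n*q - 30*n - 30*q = (n - 6)*(n + 5)*(n + q)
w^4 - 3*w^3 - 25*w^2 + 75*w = w*(w - 5)*(w - 3)*(w + 5)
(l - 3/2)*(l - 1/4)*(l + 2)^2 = l^4 + 9*l^3/4 - 21*l^2/8 - 11*l/2 + 3/2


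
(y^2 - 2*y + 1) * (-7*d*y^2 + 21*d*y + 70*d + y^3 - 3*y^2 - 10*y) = -7*d*y^4 + 35*d*y^3 + 21*d*y^2 - 119*d*y + 70*d + y^5 - 5*y^4 - 3*y^3 + 17*y^2 - 10*y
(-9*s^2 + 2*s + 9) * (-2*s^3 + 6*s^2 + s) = 18*s^5 - 58*s^4 - 15*s^3 + 56*s^2 + 9*s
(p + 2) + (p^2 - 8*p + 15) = p^2 - 7*p + 17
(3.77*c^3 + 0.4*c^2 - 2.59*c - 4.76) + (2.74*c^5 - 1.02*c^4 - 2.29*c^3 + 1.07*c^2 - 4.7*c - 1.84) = 2.74*c^5 - 1.02*c^4 + 1.48*c^3 + 1.47*c^2 - 7.29*c - 6.6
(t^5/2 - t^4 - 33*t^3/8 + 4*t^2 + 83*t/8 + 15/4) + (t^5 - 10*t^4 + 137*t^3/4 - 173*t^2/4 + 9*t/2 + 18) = 3*t^5/2 - 11*t^4 + 241*t^3/8 - 157*t^2/4 + 119*t/8 + 87/4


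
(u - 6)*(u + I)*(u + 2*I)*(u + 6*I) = u^4 - 6*u^3 + 9*I*u^3 - 20*u^2 - 54*I*u^2 + 120*u - 12*I*u + 72*I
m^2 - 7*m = m*(m - 7)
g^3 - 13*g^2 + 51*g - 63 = (g - 7)*(g - 3)^2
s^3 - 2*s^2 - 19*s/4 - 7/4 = (s - 7/2)*(s + 1/2)*(s + 1)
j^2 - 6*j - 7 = (j - 7)*(j + 1)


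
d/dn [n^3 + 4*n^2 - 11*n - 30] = 3*n^2 + 8*n - 11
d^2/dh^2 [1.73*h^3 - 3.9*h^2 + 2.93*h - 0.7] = 10.38*h - 7.8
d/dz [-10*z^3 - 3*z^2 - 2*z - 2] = -30*z^2 - 6*z - 2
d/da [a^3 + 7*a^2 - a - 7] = 3*a^2 + 14*a - 1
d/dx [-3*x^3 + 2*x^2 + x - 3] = -9*x^2 + 4*x + 1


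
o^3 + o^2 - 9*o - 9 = (o - 3)*(o + 1)*(o + 3)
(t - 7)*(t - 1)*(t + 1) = t^3 - 7*t^2 - t + 7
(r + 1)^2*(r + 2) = r^3 + 4*r^2 + 5*r + 2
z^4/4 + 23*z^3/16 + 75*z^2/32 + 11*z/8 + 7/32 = (z/4 + 1/4)*(z + 1/4)*(z + 1)*(z + 7/2)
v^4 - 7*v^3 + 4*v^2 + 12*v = v*(v - 6)*(v - 2)*(v + 1)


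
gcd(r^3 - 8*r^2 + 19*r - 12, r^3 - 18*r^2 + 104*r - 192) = r - 4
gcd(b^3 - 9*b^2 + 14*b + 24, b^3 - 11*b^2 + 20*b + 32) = b^2 - 3*b - 4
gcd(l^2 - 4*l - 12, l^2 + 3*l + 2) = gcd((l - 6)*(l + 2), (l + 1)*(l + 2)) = l + 2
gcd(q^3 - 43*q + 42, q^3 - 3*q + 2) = q - 1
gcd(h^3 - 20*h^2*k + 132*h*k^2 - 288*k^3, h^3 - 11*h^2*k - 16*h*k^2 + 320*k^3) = h - 8*k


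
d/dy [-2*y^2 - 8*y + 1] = -4*y - 8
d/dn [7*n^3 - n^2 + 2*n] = 21*n^2 - 2*n + 2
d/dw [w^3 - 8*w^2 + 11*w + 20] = 3*w^2 - 16*w + 11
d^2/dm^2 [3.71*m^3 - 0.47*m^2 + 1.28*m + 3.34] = 22.26*m - 0.94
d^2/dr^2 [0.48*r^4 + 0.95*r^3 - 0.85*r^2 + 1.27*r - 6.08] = 5.76*r^2 + 5.7*r - 1.7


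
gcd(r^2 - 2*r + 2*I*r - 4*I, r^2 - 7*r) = 1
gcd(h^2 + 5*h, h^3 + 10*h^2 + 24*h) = h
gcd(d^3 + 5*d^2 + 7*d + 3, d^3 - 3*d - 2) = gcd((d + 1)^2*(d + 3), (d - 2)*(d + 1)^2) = d^2 + 2*d + 1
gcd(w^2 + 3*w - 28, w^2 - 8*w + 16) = w - 4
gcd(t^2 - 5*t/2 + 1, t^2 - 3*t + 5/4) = t - 1/2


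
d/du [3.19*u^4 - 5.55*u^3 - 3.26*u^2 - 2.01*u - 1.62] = 12.76*u^3 - 16.65*u^2 - 6.52*u - 2.01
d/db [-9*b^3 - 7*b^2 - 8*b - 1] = -27*b^2 - 14*b - 8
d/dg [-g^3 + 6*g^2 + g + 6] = -3*g^2 + 12*g + 1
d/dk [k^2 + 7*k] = 2*k + 7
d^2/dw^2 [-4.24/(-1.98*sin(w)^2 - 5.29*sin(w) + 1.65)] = (-66.489984*sin(w)^4 - 133.231824*sin(w)^3 - 74.325928*sin(w)^2 + 229.454808*sin(w) + 265.009328)/(1.98*sin(w)^2 + 5.29*sin(w) - 1.65)^3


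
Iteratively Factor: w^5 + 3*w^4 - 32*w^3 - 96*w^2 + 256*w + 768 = (w - 4)*(w^4 + 7*w^3 - 4*w^2 - 112*w - 192) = (w - 4)^2*(w^3 + 11*w^2 + 40*w + 48) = (w - 4)^2*(w + 4)*(w^2 + 7*w + 12) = (w - 4)^2*(w + 4)^2*(w + 3)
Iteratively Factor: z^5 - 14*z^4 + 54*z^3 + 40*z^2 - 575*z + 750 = (z - 5)*(z^4 - 9*z^3 + 9*z^2 + 85*z - 150) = (z - 5)^2*(z^3 - 4*z^2 - 11*z + 30) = (z - 5)^2*(z + 3)*(z^2 - 7*z + 10) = (z - 5)^3*(z + 3)*(z - 2)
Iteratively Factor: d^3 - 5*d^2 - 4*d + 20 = (d - 5)*(d^2 - 4) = (d - 5)*(d + 2)*(d - 2)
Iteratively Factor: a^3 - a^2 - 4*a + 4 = (a - 2)*(a^2 + a - 2) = (a - 2)*(a + 2)*(a - 1)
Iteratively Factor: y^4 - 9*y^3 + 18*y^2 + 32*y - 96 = (y - 3)*(y^3 - 6*y^2 + 32) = (y - 4)*(y - 3)*(y^2 - 2*y - 8) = (y - 4)^2*(y - 3)*(y + 2)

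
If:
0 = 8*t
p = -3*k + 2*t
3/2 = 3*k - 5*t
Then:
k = 1/2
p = -3/2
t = 0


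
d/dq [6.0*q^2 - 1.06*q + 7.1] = 12.0*q - 1.06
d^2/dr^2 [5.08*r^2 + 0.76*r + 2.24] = 10.1600000000000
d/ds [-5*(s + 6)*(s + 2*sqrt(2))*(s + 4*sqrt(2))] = -15*s^2 - 60*sqrt(2)*s - 60*s - 180*sqrt(2) - 80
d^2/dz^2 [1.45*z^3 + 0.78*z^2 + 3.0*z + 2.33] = 8.7*z + 1.56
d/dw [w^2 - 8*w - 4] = 2*w - 8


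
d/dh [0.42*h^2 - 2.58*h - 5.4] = 0.84*h - 2.58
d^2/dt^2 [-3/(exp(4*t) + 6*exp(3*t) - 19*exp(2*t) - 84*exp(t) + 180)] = 6*(-4*(2*exp(3*t) + 9*exp(2*t) - 19*exp(t) - 42)^2*exp(t) + (8*exp(3*t) + 27*exp(2*t) - 38*exp(t) - 42)*(exp(4*t) + 6*exp(3*t) - 19*exp(2*t) - 84*exp(t) + 180))*exp(t)/(exp(4*t) + 6*exp(3*t) - 19*exp(2*t) - 84*exp(t) + 180)^3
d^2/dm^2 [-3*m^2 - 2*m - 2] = -6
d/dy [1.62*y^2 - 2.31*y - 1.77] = 3.24*y - 2.31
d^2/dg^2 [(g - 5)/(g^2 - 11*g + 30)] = 2/(g^3 - 18*g^2 + 108*g - 216)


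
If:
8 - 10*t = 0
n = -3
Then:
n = -3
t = 4/5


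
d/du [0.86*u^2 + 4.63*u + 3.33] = 1.72*u + 4.63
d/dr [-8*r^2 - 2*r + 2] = -16*r - 2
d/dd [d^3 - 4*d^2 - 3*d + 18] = 3*d^2 - 8*d - 3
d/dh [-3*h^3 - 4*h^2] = h*(-9*h - 8)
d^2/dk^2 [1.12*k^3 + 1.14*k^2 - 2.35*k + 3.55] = 6.72*k + 2.28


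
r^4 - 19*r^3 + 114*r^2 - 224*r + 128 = (r - 8)^2*(r - 2)*(r - 1)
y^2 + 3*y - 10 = (y - 2)*(y + 5)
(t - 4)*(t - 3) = t^2 - 7*t + 12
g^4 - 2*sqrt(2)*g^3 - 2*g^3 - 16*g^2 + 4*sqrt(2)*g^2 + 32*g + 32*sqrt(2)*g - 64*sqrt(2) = (g - 4)*(g - 2)*(g + 4)*(g - 2*sqrt(2))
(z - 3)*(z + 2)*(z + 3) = z^3 + 2*z^2 - 9*z - 18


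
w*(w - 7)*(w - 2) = w^3 - 9*w^2 + 14*w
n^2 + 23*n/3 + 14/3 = (n + 2/3)*(n + 7)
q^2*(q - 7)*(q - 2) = q^4 - 9*q^3 + 14*q^2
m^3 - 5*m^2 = m^2*(m - 5)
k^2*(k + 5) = k^3 + 5*k^2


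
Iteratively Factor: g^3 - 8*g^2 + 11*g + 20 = (g - 5)*(g^2 - 3*g - 4) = (g - 5)*(g - 4)*(g + 1)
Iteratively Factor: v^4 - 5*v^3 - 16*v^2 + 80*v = (v)*(v^3 - 5*v^2 - 16*v + 80) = v*(v - 5)*(v^2 - 16) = v*(v - 5)*(v - 4)*(v + 4)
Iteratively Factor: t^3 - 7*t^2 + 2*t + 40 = (t + 2)*(t^2 - 9*t + 20) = (t - 4)*(t + 2)*(t - 5)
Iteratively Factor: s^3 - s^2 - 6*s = (s + 2)*(s^2 - 3*s) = (s - 3)*(s + 2)*(s)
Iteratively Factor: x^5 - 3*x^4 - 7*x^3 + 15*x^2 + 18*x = (x)*(x^4 - 3*x^3 - 7*x^2 + 15*x + 18) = x*(x - 3)*(x^3 - 7*x - 6) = x*(x - 3)^2*(x^2 + 3*x + 2) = x*(x - 3)^2*(x + 1)*(x + 2)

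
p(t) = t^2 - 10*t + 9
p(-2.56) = 41.15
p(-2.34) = 37.88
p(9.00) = 0.00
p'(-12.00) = -34.00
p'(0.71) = -8.58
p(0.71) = 2.40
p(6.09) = -14.81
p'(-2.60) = -15.20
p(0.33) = 5.81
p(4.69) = -15.90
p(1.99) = -6.94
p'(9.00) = 8.00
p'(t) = 2*t - 10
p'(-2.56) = -15.12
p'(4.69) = -0.62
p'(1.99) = -6.02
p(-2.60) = 41.76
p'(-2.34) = -14.68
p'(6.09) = 2.18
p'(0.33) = -9.34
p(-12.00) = 273.00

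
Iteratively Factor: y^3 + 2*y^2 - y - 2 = (y + 1)*(y^2 + y - 2) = (y - 1)*(y + 1)*(y + 2)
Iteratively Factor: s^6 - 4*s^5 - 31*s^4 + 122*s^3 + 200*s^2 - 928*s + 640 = (s + 4)*(s^5 - 8*s^4 + s^3 + 118*s^2 - 272*s + 160) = (s - 4)*(s + 4)*(s^4 - 4*s^3 - 15*s^2 + 58*s - 40) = (s - 4)*(s + 4)^2*(s^3 - 8*s^2 + 17*s - 10) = (s - 4)*(s - 1)*(s + 4)^2*(s^2 - 7*s + 10) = (s - 5)*(s - 4)*(s - 1)*(s + 4)^2*(s - 2)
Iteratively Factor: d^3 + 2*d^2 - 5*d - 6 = (d - 2)*(d^2 + 4*d + 3) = (d - 2)*(d + 3)*(d + 1)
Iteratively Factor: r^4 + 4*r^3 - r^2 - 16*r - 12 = (r + 3)*(r^3 + r^2 - 4*r - 4) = (r + 2)*(r + 3)*(r^2 - r - 2) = (r + 1)*(r + 2)*(r + 3)*(r - 2)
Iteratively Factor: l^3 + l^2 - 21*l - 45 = (l + 3)*(l^2 - 2*l - 15) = (l - 5)*(l + 3)*(l + 3)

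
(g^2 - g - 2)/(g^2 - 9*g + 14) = (g + 1)/(g - 7)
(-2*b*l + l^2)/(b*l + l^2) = (-2*b + l)/(b + l)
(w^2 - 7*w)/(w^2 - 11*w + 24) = w*(w - 7)/(w^2 - 11*w + 24)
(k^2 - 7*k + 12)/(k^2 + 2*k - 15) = (k - 4)/(k + 5)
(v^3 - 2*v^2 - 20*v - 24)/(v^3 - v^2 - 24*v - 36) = (v + 2)/(v + 3)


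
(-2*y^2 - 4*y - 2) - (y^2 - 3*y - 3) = -3*y^2 - y + 1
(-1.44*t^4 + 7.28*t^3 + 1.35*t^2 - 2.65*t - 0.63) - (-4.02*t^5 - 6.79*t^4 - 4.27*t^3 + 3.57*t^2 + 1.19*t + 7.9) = 4.02*t^5 + 5.35*t^4 + 11.55*t^3 - 2.22*t^2 - 3.84*t - 8.53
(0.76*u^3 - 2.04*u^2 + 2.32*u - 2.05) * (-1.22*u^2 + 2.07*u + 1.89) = -0.9272*u^5 + 4.062*u^4 - 5.6168*u^3 + 3.4478*u^2 + 0.1413*u - 3.8745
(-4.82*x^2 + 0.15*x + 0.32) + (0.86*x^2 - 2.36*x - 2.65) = -3.96*x^2 - 2.21*x - 2.33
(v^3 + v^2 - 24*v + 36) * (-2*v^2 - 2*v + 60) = -2*v^5 - 4*v^4 + 106*v^3 + 36*v^2 - 1512*v + 2160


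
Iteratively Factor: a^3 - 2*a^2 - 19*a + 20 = (a - 1)*(a^2 - a - 20) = (a - 1)*(a + 4)*(a - 5)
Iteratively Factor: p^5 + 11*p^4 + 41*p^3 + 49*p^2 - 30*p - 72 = (p + 4)*(p^4 + 7*p^3 + 13*p^2 - 3*p - 18) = (p - 1)*(p + 4)*(p^3 + 8*p^2 + 21*p + 18) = (p - 1)*(p + 3)*(p + 4)*(p^2 + 5*p + 6) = (p - 1)*(p + 3)^2*(p + 4)*(p + 2)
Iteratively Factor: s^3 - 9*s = (s)*(s^2 - 9) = s*(s + 3)*(s - 3)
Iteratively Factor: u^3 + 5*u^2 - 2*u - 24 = (u + 3)*(u^2 + 2*u - 8) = (u - 2)*(u + 3)*(u + 4)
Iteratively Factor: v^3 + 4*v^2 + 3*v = (v)*(v^2 + 4*v + 3) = v*(v + 3)*(v + 1)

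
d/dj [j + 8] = 1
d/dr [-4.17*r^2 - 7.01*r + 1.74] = -8.34*r - 7.01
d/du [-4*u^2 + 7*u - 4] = 7 - 8*u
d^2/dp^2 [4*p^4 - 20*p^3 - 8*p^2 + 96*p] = 48*p^2 - 120*p - 16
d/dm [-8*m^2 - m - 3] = -16*m - 1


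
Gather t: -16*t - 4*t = -20*t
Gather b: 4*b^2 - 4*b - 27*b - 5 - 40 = 4*b^2 - 31*b - 45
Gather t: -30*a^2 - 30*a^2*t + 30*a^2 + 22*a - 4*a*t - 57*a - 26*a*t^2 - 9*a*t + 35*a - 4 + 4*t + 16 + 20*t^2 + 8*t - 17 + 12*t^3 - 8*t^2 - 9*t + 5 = 12*t^3 + t^2*(12 - 26*a) + t*(-30*a^2 - 13*a + 3)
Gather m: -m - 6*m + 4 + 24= 28 - 7*m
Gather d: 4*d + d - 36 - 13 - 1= 5*d - 50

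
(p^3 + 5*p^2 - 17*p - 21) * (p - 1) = p^4 + 4*p^3 - 22*p^2 - 4*p + 21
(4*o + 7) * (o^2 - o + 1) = 4*o^3 + 3*o^2 - 3*o + 7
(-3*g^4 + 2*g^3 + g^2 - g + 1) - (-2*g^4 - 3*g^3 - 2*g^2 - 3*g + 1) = -g^4 + 5*g^3 + 3*g^2 + 2*g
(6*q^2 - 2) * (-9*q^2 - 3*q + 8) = -54*q^4 - 18*q^3 + 66*q^2 + 6*q - 16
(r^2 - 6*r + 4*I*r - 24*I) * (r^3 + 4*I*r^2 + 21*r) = r^5 - 6*r^4 + 8*I*r^4 + 5*r^3 - 48*I*r^3 - 30*r^2 + 84*I*r^2 - 504*I*r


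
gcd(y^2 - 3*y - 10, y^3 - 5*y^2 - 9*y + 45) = y - 5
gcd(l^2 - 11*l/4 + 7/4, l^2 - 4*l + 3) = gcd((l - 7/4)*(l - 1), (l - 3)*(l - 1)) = l - 1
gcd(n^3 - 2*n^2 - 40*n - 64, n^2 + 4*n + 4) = n + 2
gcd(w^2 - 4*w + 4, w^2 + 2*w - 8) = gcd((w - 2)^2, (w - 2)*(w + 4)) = w - 2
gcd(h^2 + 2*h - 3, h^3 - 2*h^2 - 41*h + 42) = h - 1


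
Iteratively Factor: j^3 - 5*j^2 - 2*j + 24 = (j - 4)*(j^2 - j - 6) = (j - 4)*(j - 3)*(j + 2)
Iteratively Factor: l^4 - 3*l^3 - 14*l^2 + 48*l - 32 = (l - 4)*(l^3 + l^2 - 10*l + 8) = (l - 4)*(l - 1)*(l^2 + 2*l - 8) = (l - 4)*(l - 2)*(l - 1)*(l + 4)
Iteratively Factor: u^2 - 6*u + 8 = (u - 4)*(u - 2)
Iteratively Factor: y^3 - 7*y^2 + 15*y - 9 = (y - 3)*(y^2 - 4*y + 3) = (y - 3)^2*(y - 1)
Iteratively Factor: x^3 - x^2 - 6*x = (x - 3)*(x^2 + 2*x) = x*(x - 3)*(x + 2)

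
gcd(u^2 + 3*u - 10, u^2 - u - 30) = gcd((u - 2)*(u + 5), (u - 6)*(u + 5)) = u + 5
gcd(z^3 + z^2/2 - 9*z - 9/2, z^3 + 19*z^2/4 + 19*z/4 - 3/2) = z + 3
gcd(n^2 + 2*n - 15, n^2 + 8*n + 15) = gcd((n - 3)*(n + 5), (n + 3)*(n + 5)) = n + 5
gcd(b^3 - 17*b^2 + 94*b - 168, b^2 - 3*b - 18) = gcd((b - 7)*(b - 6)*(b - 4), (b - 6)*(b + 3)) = b - 6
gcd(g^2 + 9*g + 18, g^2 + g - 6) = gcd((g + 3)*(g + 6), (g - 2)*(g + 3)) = g + 3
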